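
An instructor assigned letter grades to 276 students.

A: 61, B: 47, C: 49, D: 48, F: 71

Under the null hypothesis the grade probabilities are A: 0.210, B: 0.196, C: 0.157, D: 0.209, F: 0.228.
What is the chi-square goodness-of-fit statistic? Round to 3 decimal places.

4.493

Expected counts E_i = n·p_i: 276×0.210 = 57.96, 276×0.196 = 54.096, 276×0.157 = 43.332, 276×0.209 = 57.684, 276×0.228 = 62.928.
χ² = (61−57.96)²/57.96 + (47−54.096)²/54.096 + (49−43.332)²/43.332 + (48−57.684)²/57.684 + (71−62.928)²/62.928
   = 0.1594 + 0.9308 + 0.7414 + 1.6258 + 1.0354
Sum = 4.493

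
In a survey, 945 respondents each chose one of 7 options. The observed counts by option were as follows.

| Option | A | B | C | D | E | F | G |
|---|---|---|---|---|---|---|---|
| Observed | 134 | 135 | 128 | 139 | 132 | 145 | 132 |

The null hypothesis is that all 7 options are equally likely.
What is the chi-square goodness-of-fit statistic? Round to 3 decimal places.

Under H₀ each category has probability 1/7, so each expected count is 945/7 = 135.
A: (134 − 135)²/135 = 1/135 = 0.0074
B: (135 − 135)²/135 = 0/135 = 0.0000
C: (128 − 135)²/135 = 49/135 = 0.3630
D: (139 − 135)²/135 = 16/135 = 0.1185
E: (132 − 135)²/135 = 9/135 = 0.0667
F: (145 − 135)²/135 = 100/135 = 0.7407
G: (132 − 135)²/135 = 9/135 = 0.0667
Sum = 1.363

1.363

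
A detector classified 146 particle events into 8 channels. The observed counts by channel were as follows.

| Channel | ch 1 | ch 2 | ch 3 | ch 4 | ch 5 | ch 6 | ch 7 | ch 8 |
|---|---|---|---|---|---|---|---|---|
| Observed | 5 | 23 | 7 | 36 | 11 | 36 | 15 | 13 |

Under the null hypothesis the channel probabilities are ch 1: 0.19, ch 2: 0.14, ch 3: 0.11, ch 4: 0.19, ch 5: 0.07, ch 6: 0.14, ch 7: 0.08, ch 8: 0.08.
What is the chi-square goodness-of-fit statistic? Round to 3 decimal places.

Expected counts E_i = n·p_i: 146×0.19 = 27.74, 146×0.14 = 20.44, 146×0.11 = 16.06, 146×0.19 = 27.74, 146×0.07 = 10.22, 146×0.14 = 20.44, 146×0.08 = 11.68, 146×0.08 = 11.68.
ch 1: (5 − 27.74)²/27.74 = 517.1076/27.74 = 18.6412
ch 2: (23 − 20.44)²/20.44 = 6.5536/20.44 = 0.3206
ch 3: (7 − 16.06)²/16.06 = 82.0836/16.06 = 5.1111
ch 4: (36 − 27.74)²/27.74 = 68.2276/27.74 = 2.4595
ch 5: (11 − 10.22)²/10.22 = 0.6084/10.22 = 0.0595
ch 6: (36 − 20.44)²/20.44 = 242.1136/20.44 = 11.8451
ch 7: (15 − 11.68)²/11.68 = 11.0224/11.68 = 0.9437
ch 8: (13 − 11.68)²/11.68 = 1.7424/11.68 = 0.1492
Sum = 39.530

39.530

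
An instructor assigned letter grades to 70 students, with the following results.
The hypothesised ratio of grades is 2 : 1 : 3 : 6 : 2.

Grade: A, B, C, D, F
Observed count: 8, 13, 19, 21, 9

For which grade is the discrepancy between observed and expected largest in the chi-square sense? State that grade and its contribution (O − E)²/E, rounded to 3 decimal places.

Ratio total = 14. Expected counts: 70×2/14 = 10, 70×1/14 = 5, 70×3/14 = 15, 70×6/14 = 30, 70×2/14 = 10.
cat         O        E   (O−E)²/E
A           8       10     0.4000
B          13        5    12.8000
C          19       15     1.0667
D          21       30     2.7000
F           9       10     0.1000
The largest term is for B: 12.800.

B, 12.800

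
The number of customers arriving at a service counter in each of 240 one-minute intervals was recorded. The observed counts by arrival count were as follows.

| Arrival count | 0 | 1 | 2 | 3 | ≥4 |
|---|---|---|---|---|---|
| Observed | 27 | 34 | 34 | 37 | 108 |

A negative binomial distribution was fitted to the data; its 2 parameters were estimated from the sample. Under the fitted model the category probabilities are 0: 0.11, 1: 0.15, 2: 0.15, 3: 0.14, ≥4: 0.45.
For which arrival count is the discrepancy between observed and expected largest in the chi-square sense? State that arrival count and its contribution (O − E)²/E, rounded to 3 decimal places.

Expected counts E_i = n·p_i: 240×0.11 = 26.4, 240×0.15 = 36, 240×0.15 = 36, 240×0.14 = 33.6, 240×0.45 = 108.
cat         O        E   (O−E)²/E
0          27     26.4     0.0136
1          34       36     0.1111
2          34       36     0.1111
3          37     33.6     0.3440
≥4        108      108     0.0000
The largest term is for 3: 0.344.

3, 0.344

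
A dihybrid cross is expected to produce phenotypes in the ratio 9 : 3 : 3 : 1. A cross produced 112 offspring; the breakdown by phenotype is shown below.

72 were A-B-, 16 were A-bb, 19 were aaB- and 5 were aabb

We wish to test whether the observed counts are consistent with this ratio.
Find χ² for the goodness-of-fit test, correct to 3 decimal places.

3.238

Ratio total = 16. Expected counts: 112×9/16 = 63, 112×3/16 = 21, 112×3/16 = 21, 112×1/16 = 7.
A-B-: (72 − 63)²/63 = 81/63 = 1.2857
A-bb: (16 − 21)²/21 = 25/21 = 1.1905
aaB-: (19 − 21)²/21 = 4/21 = 0.1905
aabb: (5 − 7)²/7 = 4/7 = 0.5714
Sum = 3.238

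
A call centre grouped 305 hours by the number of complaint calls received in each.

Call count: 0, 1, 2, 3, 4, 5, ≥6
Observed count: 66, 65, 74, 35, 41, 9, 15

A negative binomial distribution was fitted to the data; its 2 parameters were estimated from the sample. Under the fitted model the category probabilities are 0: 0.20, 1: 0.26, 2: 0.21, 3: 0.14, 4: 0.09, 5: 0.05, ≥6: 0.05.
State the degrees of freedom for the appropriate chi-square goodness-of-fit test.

4

There are k = 7 categories and 2 parameters estimated from the data, so df = 7 − 1 − 2 = 4.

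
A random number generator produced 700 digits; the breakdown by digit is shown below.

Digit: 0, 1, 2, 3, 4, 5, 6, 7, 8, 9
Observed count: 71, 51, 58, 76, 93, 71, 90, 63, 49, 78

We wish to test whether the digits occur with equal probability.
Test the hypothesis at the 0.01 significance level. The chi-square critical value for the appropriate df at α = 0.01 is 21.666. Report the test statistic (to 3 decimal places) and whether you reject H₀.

28.943; reject

Expected count for each of the 10 categories: 700/10 = 70.
χ² = (71−70)²/70 + (51−70)²/70 + (58−70)²/70 + (76−70)²/70 + (93−70)²/70 + (71−70)²/70 + (90−70)²/70 + (63−70)²/70 + (49−70)²/70 + (78−70)²/70
   = 0.0143 + 5.1571 + 2.0571 + 0.5143 + 7.5571 + 0.0143 + 5.7143 + 0.7000 + 6.3000 + 0.9143
Sum = 28.943
df = 9. Since 28.943 > 21.666, we reject H₀.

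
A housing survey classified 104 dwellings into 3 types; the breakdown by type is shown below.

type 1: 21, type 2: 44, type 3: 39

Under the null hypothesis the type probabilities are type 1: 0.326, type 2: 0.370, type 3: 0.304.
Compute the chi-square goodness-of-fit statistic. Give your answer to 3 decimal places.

Expected counts E_i = n·p_i: 104×0.326 = 33.904, 104×0.370 = 38.48, 104×0.304 = 31.616.
χ² = (21−33.904)²/33.904 + (44−38.48)²/38.48 + (39−31.616)²/31.616
   = 4.9113 + 0.7919 + 1.7246
Sum = 7.428

7.428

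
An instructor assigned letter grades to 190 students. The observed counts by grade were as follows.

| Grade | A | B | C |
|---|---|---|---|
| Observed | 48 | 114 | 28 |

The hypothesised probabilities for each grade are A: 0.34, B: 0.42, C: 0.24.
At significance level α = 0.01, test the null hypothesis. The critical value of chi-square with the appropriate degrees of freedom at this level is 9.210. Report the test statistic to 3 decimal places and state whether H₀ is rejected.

Expected counts E_i = n·p_i: 190×0.34 = 64.6, 190×0.42 = 79.8, 190×0.24 = 45.6.
cat         O        E   (O−E)²/E
A          48     64.6     4.2656
B         114     79.8    14.6571
C          28     45.6     6.7930
Sum = 25.716
df = 2. Since 25.716 > 9.210, we reject H₀.

25.716; reject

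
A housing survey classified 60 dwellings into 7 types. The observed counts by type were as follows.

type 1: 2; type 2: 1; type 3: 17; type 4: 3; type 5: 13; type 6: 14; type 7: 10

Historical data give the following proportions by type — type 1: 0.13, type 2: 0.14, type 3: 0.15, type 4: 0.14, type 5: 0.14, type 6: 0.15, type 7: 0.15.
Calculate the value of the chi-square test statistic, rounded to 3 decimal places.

Expected counts E_i = n·p_i: 60×0.13 = 7.8, 60×0.14 = 8.4, 60×0.15 = 9, 60×0.14 = 8.4, 60×0.14 = 8.4, 60×0.15 = 9, 60×0.15 = 9.
cat         O        E   (O−E)²/E
type 1      2      7.8     4.3128
type 2      1      8.4     6.5190
type 3     17        9     7.1111
type 4      3      8.4     3.4714
type 5     13      8.4     2.5190
type 6     14        9     2.7778
type 7     10        9     0.1111
Sum = 26.822

26.822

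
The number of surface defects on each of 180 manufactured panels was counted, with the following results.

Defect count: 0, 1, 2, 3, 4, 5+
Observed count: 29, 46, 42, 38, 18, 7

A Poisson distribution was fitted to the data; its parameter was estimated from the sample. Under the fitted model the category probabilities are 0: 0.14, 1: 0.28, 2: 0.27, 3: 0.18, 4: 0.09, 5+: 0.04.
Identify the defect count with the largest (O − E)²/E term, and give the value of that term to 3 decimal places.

Expected counts E_i = n·p_i: 180×0.14 = 25.2, 180×0.28 = 50.4, 180×0.27 = 48.6, 180×0.18 = 32.4, 180×0.09 = 16.2, 180×0.04 = 7.2.
χ² = (29−25.2)²/25.2 + (46−50.4)²/50.4 + (42−48.6)²/48.6 + (38−32.4)²/32.4 + (18−16.2)²/16.2 + (7−7.2)²/7.2
   = 0.5730 + 0.3841 + 0.8963 + 0.9679 + 0.2000 + 0.0056
The largest term is for 3: 0.968.

3, 0.968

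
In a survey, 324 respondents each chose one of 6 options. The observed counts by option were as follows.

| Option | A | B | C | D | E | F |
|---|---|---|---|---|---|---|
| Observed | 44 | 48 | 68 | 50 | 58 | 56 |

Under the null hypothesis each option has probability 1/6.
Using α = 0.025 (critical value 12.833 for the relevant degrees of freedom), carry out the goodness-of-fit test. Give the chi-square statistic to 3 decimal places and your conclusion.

Under H₀ each category has probability 1/6, so each expected count is 324/6 = 54.
cat         O        E   (O−E)²/E
A          44       54     1.8519
B          48       54     0.6667
C          68       54     3.6296
D          50       54     0.2963
E          58       54     0.2963
F          56       54     0.0741
Sum = 6.815
df = 5. Since 6.815 < 12.833, we do not reject H₀.

6.815; do not reject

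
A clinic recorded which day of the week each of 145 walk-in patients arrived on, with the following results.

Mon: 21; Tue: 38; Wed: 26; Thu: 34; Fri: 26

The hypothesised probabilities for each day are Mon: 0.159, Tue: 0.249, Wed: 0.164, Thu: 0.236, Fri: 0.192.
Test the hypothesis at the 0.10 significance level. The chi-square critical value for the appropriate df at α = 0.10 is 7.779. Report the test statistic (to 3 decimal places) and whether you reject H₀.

0.613; do not reject

Expected counts E_i = n·p_i: 145×0.159 = 23.055, 145×0.249 = 36.105, 145×0.164 = 23.78, 145×0.236 = 34.22, 145×0.192 = 27.84.
cat         O        E   (O−E)²/E
Mon        21   23.055     0.1832
Tue        38   36.105     0.0995
Wed        26    23.78     0.2072
Thu        34    34.22     0.0014
Fri        26    27.84     0.1216
Sum = 0.613
df = 4. Since 0.613 < 7.779, we do not reject H₀.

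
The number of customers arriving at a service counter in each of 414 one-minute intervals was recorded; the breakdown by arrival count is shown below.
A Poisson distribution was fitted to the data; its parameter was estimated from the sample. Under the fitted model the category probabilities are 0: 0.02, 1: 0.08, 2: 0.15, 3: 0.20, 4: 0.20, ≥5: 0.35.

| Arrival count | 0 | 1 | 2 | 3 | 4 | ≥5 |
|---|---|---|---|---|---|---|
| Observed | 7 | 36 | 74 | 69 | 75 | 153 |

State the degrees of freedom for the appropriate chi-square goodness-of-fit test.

4

There are k = 6 categories and 1 parameter estimated from the data, so df = 6 − 1 − 1 = 4.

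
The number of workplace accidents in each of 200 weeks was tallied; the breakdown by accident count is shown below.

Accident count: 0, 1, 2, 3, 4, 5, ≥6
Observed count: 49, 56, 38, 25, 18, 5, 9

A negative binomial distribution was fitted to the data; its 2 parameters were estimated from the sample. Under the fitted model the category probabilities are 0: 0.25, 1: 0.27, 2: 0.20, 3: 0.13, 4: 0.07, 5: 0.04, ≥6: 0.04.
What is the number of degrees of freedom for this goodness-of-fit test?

4

There are k = 7 categories and 2 parameters estimated from the data, so df = 7 − 1 − 2 = 4.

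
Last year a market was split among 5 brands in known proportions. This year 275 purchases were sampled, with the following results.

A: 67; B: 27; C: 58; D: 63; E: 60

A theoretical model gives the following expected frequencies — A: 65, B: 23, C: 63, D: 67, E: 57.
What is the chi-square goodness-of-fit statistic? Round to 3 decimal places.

1.551

A: (67 − 65)²/65 = 4/65 = 0.0615
B: (27 − 23)²/23 = 16/23 = 0.6957
C: (58 − 63)²/63 = 25/63 = 0.3968
D: (63 − 67)²/67 = 16/67 = 0.2388
E: (60 − 57)²/57 = 9/57 = 0.1579
Sum = 1.551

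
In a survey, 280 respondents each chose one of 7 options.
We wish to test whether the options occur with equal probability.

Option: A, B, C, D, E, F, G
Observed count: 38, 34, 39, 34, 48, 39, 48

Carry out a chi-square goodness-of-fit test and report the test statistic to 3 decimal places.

Expected count for each of the 7 categories: 280/7 = 40.
A: (38 − 40)²/40 = 4/40 = 0.1000
B: (34 − 40)²/40 = 36/40 = 0.9000
C: (39 − 40)²/40 = 1/40 = 0.0250
D: (34 − 40)²/40 = 36/40 = 0.9000
E: (48 − 40)²/40 = 64/40 = 1.6000
F: (39 − 40)²/40 = 1/40 = 0.0250
G: (48 − 40)²/40 = 64/40 = 1.6000
Sum = 5.150

5.150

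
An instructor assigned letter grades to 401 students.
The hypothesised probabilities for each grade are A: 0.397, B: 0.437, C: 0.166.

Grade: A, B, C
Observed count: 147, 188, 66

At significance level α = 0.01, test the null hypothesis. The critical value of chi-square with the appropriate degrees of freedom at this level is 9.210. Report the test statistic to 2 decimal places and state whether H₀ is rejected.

Expected counts E_i = n·p_i: 401×0.397 = 159.197, 401×0.437 = 175.237, 401×0.166 = 66.566.
cat         O        E   (O−E)²/E
A         147  159.197      0.934
B         188  175.237      0.930
C          66   66.566      0.005
Sum = 1.87
df = 2. Since 1.87 < 9.210, we do not reject H₀.

1.87; do not reject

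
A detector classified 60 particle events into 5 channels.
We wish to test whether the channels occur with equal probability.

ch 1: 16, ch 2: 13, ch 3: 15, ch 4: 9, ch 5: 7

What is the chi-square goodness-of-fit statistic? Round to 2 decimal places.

Under H₀ each category has probability 1/5, so each expected count is 60/5 = 12.
ch 1: (16 − 12)²/12 = 16/12 = 1.333
ch 2: (13 − 12)²/12 = 1/12 = 0.083
ch 3: (15 − 12)²/12 = 9/12 = 0.750
ch 4: (9 − 12)²/12 = 9/12 = 0.750
ch 5: (7 − 12)²/12 = 25/12 = 2.083
Sum = 5.00

5.00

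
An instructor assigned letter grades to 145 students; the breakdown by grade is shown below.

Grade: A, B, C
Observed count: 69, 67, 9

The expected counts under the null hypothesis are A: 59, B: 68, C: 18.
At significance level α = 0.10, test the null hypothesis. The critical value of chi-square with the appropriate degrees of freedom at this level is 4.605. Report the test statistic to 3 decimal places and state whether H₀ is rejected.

A: (69 − 59)²/59 = 100/59 = 1.6949
B: (67 − 68)²/68 = 1/68 = 0.0147
C: (9 − 18)²/18 = 81/18 = 4.5000
Sum = 6.210
df = 2. Since 6.210 > 4.605, we reject H₀.

6.210; reject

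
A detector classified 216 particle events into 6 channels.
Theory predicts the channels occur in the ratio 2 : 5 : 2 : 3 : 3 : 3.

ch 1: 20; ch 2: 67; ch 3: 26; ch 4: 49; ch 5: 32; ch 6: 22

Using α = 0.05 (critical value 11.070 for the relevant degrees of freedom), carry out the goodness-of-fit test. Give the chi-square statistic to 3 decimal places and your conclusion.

Ratio total = 18. Expected counts: 216×2/18 = 24, 216×5/18 = 60, 216×2/18 = 24, 216×3/18 = 36, 216×3/18 = 36, 216×3/18 = 36.
cat         O        E   (O−E)²/E
ch 1       20       24     0.6667
ch 2       67       60     0.8167
ch 3       26       24     0.1667
ch 4       49       36     4.6944
ch 5       32       36     0.4444
ch 6       22       36     5.4444
Sum = 12.233
df = 5. Since 12.233 > 11.070, we reject H₀.

12.233; reject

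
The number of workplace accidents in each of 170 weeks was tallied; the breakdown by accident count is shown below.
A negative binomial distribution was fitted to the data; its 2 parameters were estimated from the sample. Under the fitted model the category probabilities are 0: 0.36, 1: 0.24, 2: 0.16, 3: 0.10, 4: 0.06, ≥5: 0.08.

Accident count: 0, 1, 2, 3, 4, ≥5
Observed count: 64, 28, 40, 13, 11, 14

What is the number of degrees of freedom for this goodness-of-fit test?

3

There are k = 6 categories and 2 parameters estimated from the data, so df = 6 − 1 − 2 = 3.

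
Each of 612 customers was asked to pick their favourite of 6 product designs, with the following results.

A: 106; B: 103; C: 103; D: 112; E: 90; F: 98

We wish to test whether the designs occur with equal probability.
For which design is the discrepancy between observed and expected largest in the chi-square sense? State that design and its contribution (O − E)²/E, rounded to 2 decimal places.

E, 1.41

Expected count for each of the 6 categories: 612/6 = 102.
χ² = (106−102)²/102 + (103−102)²/102 + (103−102)²/102 + (112−102)²/102 + (90−102)²/102 + (98−102)²/102
   = 0.157 + 0.010 + 0.010 + 0.980 + 1.412 + 0.157
The largest term is for E: 1.41.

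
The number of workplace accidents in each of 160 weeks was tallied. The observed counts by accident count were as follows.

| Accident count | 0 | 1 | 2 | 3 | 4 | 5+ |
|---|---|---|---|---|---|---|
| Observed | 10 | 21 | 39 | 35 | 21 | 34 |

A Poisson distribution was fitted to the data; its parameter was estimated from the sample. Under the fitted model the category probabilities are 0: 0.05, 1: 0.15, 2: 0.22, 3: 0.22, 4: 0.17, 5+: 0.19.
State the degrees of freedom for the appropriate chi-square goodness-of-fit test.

4

There are k = 6 categories and 1 parameter estimated from the data, so df = 6 − 1 − 1 = 4.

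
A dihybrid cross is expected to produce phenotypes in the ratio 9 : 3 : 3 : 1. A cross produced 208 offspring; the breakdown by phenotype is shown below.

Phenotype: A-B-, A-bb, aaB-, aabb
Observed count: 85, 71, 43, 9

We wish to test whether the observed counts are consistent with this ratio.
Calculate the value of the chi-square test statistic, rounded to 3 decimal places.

Ratio total = 16. Expected counts: 208×9/16 = 117, 208×3/16 = 39, 208×3/16 = 39, 208×1/16 = 13.
cat         O        E   (O−E)²/E
A-B-       85      117     8.7521
A-bb       71       39    26.2564
aaB-       43       39     0.4103
aabb        9       13     1.2308
Sum = 36.650

36.650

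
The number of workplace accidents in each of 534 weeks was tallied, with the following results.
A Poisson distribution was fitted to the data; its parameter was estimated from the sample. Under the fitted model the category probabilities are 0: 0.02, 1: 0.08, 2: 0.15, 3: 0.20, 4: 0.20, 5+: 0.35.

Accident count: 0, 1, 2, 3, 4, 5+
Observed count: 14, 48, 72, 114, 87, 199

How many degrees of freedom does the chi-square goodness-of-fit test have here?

4

There are k = 6 categories and 1 parameter estimated from the data, so df = 6 − 1 − 1 = 4.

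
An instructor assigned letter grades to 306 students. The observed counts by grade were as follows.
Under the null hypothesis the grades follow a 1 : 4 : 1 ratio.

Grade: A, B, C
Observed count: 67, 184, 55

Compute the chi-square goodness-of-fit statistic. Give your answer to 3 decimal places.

7.294

Ratio total = 6. Expected counts: 306×1/6 = 51, 306×4/6 = 204, 306×1/6 = 51.
χ² = (67−51)²/51 + (184−204)²/204 + (55−51)²/51
   = 5.0196 + 1.9608 + 0.3137
Sum = 7.294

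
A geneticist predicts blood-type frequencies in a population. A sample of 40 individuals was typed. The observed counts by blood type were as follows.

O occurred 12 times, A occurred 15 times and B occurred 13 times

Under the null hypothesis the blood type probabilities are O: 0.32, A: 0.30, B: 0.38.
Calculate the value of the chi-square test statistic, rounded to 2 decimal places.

1.12

Expected counts E_i = n·p_i: 40×0.32 = 12.8, 40×0.30 = 12, 40×0.38 = 15.2.
cat         O        E   (O−E)²/E
O          12     12.8      0.050
A          15       12      0.750
B          13     15.2      0.318
Sum = 1.12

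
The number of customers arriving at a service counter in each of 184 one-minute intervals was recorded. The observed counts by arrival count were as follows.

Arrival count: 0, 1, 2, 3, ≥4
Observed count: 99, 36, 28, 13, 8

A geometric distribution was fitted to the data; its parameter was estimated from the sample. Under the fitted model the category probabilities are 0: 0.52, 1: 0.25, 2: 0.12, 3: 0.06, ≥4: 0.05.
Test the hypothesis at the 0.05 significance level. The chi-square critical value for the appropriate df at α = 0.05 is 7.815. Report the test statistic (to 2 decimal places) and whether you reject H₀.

Expected counts E_i = n·p_i: 184×0.52 = 95.68, 184×0.25 = 46, 184×0.12 = 22.08, 184×0.06 = 11.04, 184×0.05 = 9.2.
χ² = (99−95.68)²/95.68 + (36−46)²/46 + (28−22.08)²/22.08 + (13−11.04)²/11.04 + (8−9.2)²/9.2
   = 0.115 + 2.174 + 1.587 + 0.348 + 0.157
Sum = 4.38
df = 3. Since 4.38 < 7.815, we do not reject H₀.

4.38; do not reject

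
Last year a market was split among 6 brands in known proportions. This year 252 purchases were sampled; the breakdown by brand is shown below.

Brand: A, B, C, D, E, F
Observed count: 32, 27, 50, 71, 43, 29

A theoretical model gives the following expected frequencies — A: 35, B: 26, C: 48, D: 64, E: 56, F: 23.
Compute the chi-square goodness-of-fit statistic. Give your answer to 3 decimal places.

5.728

A: (32 − 35)²/35 = 9/35 = 0.2571
B: (27 − 26)²/26 = 1/26 = 0.0385
C: (50 − 48)²/48 = 4/48 = 0.0833
D: (71 − 64)²/64 = 49/64 = 0.7656
E: (43 − 56)²/56 = 169/56 = 3.0179
F: (29 − 23)²/23 = 36/23 = 1.5652
Sum = 5.728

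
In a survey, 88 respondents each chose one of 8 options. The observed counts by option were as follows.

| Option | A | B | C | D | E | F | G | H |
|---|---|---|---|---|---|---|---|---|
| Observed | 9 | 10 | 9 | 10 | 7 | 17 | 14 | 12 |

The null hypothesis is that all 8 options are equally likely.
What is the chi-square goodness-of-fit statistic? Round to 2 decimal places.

Expected count for each of the 8 categories: 88/8 = 11.
A: (9 − 11)²/11 = 4/11 = 0.364
B: (10 − 11)²/11 = 1/11 = 0.091
C: (9 − 11)²/11 = 4/11 = 0.364
D: (10 − 11)²/11 = 1/11 = 0.091
E: (7 − 11)²/11 = 16/11 = 1.455
F: (17 − 11)²/11 = 36/11 = 3.273
G: (14 − 11)²/11 = 9/11 = 0.818
H: (12 − 11)²/11 = 1/11 = 0.091
Sum = 6.55

6.55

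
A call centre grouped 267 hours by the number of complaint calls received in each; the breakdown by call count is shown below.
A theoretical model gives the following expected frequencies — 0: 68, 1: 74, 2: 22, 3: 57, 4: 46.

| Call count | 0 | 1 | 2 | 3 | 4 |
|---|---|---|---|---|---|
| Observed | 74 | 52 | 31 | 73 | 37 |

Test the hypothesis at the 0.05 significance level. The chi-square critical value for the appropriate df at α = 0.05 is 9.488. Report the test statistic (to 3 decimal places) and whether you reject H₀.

17.004; reject

0: (74 − 68)²/68 = 36/68 = 0.5294
1: (52 − 74)²/74 = 484/74 = 6.5405
2: (31 − 22)²/22 = 81/22 = 3.6818
3: (73 − 57)²/57 = 256/57 = 4.4912
4: (37 − 46)²/46 = 81/46 = 1.7609
Sum = 17.004
df = 4. Since 17.004 > 9.488, we reject H₀.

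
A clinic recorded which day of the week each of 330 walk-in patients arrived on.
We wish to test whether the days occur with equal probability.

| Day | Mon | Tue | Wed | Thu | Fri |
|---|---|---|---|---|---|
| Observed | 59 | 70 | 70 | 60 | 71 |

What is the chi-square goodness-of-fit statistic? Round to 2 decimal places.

Under H₀ each category has probability 1/5, so each expected count is 330/5 = 66.
Mon: (59 − 66)²/66 = 49/66 = 0.742
Tue: (70 − 66)²/66 = 16/66 = 0.242
Wed: (70 − 66)²/66 = 16/66 = 0.242
Thu: (60 − 66)²/66 = 36/66 = 0.545
Fri: (71 − 66)²/66 = 25/66 = 0.379
Sum = 2.15

2.15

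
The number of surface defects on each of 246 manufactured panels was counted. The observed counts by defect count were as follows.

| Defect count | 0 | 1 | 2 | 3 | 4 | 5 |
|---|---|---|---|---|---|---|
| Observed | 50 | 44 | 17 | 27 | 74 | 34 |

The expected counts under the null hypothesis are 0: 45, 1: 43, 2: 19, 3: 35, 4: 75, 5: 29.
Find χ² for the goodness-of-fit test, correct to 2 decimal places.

3.49

0: (50 − 45)²/45 = 25/45 = 0.556
1: (44 − 43)²/43 = 1/43 = 0.023
2: (17 − 19)²/19 = 4/19 = 0.211
3: (27 − 35)²/35 = 64/35 = 1.829
4: (74 − 75)²/75 = 1/75 = 0.013
5: (34 − 29)²/29 = 25/29 = 0.862
Sum = 3.49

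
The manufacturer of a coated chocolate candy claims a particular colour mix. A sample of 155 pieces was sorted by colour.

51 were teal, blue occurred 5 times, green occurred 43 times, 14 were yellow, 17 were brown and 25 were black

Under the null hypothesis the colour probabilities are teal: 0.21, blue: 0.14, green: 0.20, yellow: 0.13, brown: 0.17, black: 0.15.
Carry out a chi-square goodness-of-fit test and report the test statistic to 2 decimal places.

33.28

Expected counts E_i = n·p_i: 155×0.21 = 32.55, 155×0.14 = 21.7, 155×0.20 = 31, 155×0.13 = 20.15, 155×0.17 = 26.35, 155×0.15 = 23.25.
teal: (51 − 32.55)²/32.55 = 340.4025/32.55 = 10.458
blue: (5 − 21.7)²/21.7 = 278.89/21.7 = 12.852
green: (43 − 31)²/31 = 144/31 = 4.645
yellow: (14 − 20.15)²/20.15 = 37.8225/20.15 = 1.877
brown: (17 − 26.35)²/26.35 = 87.4225/26.35 = 3.318
black: (25 − 23.25)²/23.25 = 3.0625/23.25 = 0.132
Sum = 33.28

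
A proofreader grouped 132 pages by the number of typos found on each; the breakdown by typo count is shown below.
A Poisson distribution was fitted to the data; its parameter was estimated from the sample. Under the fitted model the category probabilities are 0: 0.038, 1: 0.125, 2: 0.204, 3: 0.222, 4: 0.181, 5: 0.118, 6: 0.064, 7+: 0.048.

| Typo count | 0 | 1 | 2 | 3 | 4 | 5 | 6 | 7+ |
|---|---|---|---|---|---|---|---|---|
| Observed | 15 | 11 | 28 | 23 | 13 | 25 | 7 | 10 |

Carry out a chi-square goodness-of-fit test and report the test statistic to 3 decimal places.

Expected counts E_i = n·p_i: 132×0.038 = 5.016, 132×0.125 = 16.5, 132×0.204 = 26.928, 132×0.222 = 29.304, 132×0.181 = 23.892, 132×0.118 = 15.576, 132×0.064 = 8.448, 132×0.048 = 6.336.
0: (15 − 5.016)²/5.016 = 99.680256/5.016 = 19.8725
1: (11 − 16.5)²/16.5 = 30.25/16.5 = 1.8333
2: (28 − 26.928)²/26.928 = 1.149184/26.928 = 0.0427
3: (23 − 29.304)²/29.304 = 39.740416/29.304 = 1.3561
4: (13 − 23.892)²/23.892 = 118.635664/23.892 = 4.9655
5: (25 − 15.576)²/15.576 = 88.811776/15.576 = 5.7018
6: (7 − 8.448)²/8.448 = 2.096704/8.448 = 0.2482
7+: (10 − 6.336)²/6.336 = 13.424896/6.336 = 2.1188
Sum = 36.139

36.139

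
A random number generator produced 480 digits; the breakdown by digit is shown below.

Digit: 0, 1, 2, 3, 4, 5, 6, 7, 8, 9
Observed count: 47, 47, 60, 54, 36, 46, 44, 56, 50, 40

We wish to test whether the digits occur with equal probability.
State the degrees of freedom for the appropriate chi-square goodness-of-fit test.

9

There are k = 10 categories and no parameters were estimated from the data, so df = 10 − 1 = 9.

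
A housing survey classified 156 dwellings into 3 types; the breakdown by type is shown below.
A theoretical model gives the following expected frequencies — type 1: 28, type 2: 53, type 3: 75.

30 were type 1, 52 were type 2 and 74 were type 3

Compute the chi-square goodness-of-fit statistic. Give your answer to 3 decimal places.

0.175

χ² = (30−28)²/28 + (52−53)²/53 + (74−75)²/75
   = 0.1429 + 0.0189 + 0.0133
Sum = 0.175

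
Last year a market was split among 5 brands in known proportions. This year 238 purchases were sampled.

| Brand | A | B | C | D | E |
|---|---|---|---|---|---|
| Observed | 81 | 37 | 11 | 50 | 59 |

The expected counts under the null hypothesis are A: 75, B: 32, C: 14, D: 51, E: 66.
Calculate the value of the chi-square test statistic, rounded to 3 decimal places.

2.666

A: (81 − 75)²/75 = 36/75 = 0.4800
B: (37 − 32)²/32 = 25/32 = 0.7813
C: (11 − 14)²/14 = 9/14 = 0.6429
D: (50 − 51)²/51 = 1/51 = 0.0196
E: (59 − 66)²/66 = 49/66 = 0.7424
Sum = 2.666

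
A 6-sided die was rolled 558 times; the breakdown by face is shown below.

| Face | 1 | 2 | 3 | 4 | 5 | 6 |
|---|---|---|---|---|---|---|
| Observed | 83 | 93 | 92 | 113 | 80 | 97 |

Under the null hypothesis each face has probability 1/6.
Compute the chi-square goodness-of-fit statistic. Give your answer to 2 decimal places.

7.38

Under H₀ each category has probability 1/6, so each expected count is 558/6 = 93.
1: (83 − 93)²/93 = 100/93 = 1.075
2: (93 − 93)²/93 = 0/93 = 0.000
3: (92 − 93)²/93 = 1/93 = 0.011
4: (113 − 93)²/93 = 400/93 = 4.301
5: (80 − 93)²/93 = 169/93 = 1.817
6: (97 − 93)²/93 = 16/93 = 0.172
Sum = 7.38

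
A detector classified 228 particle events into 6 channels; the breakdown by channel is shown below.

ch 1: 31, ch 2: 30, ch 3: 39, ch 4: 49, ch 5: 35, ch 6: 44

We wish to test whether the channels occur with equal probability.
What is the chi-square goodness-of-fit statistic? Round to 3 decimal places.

Under H₀ each category has probability 1/6, so each expected count is 228/6 = 38.
cat         O        E   (O−E)²/E
ch 1       31       38     1.2895
ch 2       30       38     1.6842
ch 3       39       38     0.0263
ch 4       49       38     3.1842
ch 5       35       38     0.2368
ch 6       44       38     0.9474
Sum = 7.368

7.368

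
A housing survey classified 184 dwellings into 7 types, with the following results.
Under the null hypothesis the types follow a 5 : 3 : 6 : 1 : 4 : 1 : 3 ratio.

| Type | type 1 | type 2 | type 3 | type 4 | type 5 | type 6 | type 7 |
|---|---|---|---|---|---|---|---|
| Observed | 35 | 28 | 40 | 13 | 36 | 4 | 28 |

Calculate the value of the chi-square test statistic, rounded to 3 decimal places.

Ratio total = 23. Expected counts: 184×5/23 = 40, 184×3/23 = 24, 184×6/23 = 48, 184×1/23 = 8, 184×4/23 = 32, 184×1/23 = 8, 184×3/23 = 24.
χ² = (35−40)²/40 + (28−24)²/24 + (40−48)²/48 + (13−8)²/8 + (36−32)²/32 + (4−8)²/8 + (28−24)²/24
   = 0.6250 + 0.6667 + 1.3333 + 3.1250 + 0.5000 + 2.0000 + 0.6667
Sum = 8.917

8.917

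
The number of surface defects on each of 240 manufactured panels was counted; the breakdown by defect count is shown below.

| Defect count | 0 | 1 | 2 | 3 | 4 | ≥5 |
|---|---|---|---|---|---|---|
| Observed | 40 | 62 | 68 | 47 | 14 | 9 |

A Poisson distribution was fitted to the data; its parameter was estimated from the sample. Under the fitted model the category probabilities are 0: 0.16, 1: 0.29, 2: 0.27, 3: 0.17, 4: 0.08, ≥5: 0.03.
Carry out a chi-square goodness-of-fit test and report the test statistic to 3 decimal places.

3.855

Expected counts E_i = n·p_i: 240×0.16 = 38.4, 240×0.29 = 69.6, 240×0.27 = 64.8, 240×0.17 = 40.8, 240×0.08 = 19.2, 240×0.03 = 7.2.
0: (40 − 38.4)²/38.4 = 2.56/38.4 = 0.0667
1: (62 − 69.6)²/69.6 = 57.76/69.6 = 0.8299
2: (68 − 64.8)²/64.8 = 10.24/64.8 = 0.1580
3: (47 − 40.8)²/40.8 = 38.44/40.8 = 0.9422
4: (14 − 19.2)²/19.2 = 27.04/19.2 = 1.4083
≥5: (9 − 7.2)²/7.2 = 3.24/7.2 = 0.4500
Sum = 3.855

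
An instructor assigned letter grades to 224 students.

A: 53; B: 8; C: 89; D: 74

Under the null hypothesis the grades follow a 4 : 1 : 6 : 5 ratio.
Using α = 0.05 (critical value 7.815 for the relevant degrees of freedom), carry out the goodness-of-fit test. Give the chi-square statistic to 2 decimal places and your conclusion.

3.26; do not reject

Ratio total = 16. Expected counts: 224×4/16 = 56, 224×1/16 = 14, 224×6/16 = 84, 224×5/16 = 70.
cat         O        E   (O−E)²/E
A          53       56      0.161
B           8       14      2.571
C          89       84      0.298
D          74       70      0.229
Sum = 3.26
df = 3. Since 3.26 < 7.815, we do not reject H₀.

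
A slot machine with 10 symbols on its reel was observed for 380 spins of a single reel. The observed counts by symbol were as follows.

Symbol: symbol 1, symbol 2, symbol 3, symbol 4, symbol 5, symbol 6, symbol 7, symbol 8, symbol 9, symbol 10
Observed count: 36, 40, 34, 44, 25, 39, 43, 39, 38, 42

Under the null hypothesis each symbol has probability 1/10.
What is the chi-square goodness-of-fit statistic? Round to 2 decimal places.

Under H₀ each category has probability 1/10, so each expected count is 380/10 = 38.
cat            O        E   (O−E)²/E
symbol 1      36       38      0.105
symbol 2      40       38      0.105
symbol 3      34       38      0.421
symbol 4      44       38      0.947
symbol 5      25       38      4.447
symbol 6      39       38      0.026
symbol 7      43       38      0.658
symbol 8      39       38      0.026
symbol 9      38       38      0.000
symbol 10     42       38      0.421
Sum = 7.16

7.16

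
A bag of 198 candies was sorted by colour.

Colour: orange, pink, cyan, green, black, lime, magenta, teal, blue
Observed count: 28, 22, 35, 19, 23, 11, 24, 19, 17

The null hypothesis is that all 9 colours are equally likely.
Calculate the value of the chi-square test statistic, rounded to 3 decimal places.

17.000

Expected count for each of the 9 categories: 198/9 = 22.
χ² = (28−22)²/22 + (22−22)²/22 + (35−22)²/22 + (19−22)²/22 + (23−22)²/22 + (11−22)²/22 + (24−22)²/22 + (19−22)²/22 + (17−22)²/22
   = 1.6364 + 0.0000 + 7.6818 + 0.4091 + 0.0455 + 5.5000 + 0.1818 + 0.4091 + 1.1364
Sum = 17.000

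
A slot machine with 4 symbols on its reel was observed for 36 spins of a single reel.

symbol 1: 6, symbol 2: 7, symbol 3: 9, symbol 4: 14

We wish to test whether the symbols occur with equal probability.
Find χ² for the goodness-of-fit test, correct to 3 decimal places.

4.222

Under H₀ each category has probability 1/4, so each expected count is 36/4 = 9.
χ² = (6−9)²/9 + (7−9)²/9 + (9−9)²/9 + (14−9)²/9
   = 1.0000 + 0.4444 + 0.0000 + 2.7778
Sum = 4.222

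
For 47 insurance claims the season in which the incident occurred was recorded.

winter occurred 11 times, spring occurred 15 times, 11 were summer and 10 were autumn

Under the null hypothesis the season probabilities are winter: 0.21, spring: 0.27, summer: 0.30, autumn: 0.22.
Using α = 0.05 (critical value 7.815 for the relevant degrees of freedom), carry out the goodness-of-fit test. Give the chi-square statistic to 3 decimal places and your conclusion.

1.243; do not reject

Expected counts E_i = n·p_i: 47×0.21 = 9.87, 47×0.27 = 12.69, 47×0.30 = 14.1, 47×0.22 = 10.34.
χ² = (11−9.87)²/9.87 + (15−12.69)²/12.69 + (11−14.1)²/14.1 + (10−10.34)²/10.34
   = 0.1294 + 0.4205 + 0.6816 + 0.0112
Sum = 1.243
df = 3. Since 1.243 < 7.815, we do not reject H₀.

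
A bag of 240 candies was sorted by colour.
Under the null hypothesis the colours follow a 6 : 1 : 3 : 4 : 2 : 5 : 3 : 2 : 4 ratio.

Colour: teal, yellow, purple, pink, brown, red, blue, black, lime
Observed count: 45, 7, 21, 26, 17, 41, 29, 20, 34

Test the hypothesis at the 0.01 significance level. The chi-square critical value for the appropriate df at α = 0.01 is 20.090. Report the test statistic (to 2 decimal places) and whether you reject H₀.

4.07; do not reject

Ratio total = 30. Expected counts: 240×6/30 = 48, 240×1/30 = 8, 240×3/30 = 24, 240×4/30 = 32, 240×2/30 = 16, 240×5/30 = 40, 240×3/30 = 24, 240×2/30 = 16, 240×4/30 = 32.
χ² = (45−48)²/48 + (7−8)²/8 + (21−24)²/24 + (26−32)²/32 + (17−16)²/16 + (41−40)²/40 + (29−24)²/24 + (20−16)²/16 + (34−32)²/32
   = 0.188 + 0.125 + 0.375 + 1.125 + 0.063 + 0.025 + 1.042 + 1.000 + 0.125
Sum = 4.07
df = 8. Since 4.07 < 20.090, we do not reject H₀.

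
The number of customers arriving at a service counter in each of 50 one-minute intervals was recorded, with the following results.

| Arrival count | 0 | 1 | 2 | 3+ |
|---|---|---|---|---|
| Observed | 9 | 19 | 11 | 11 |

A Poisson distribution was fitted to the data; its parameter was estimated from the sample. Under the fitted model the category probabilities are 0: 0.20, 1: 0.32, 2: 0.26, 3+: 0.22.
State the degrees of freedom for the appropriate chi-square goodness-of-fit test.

There are k = 4 categories and 1 parameter estimated from the data, so df = 4 − 1 − 1 = 2.

2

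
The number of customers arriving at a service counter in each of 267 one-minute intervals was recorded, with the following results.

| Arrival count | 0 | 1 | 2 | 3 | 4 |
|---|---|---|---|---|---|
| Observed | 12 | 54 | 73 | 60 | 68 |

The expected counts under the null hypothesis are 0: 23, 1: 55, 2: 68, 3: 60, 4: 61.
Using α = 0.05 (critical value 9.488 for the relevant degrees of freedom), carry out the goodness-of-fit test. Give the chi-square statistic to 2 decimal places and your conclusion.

0: (12 − 23)²/23 = 121/23 = 5.261
1: (54 − 55)²/55 = 1/55 = 0.018
2: (73 − 68)²/68 = 25/68 = 0.368
3: (60 − 60)²/60 = 0/60 = 0.000
4: (68 − 61)²/61 = 49/61 = 0.803
Sum = 6.45
df = 4. Since 6.45 < 9.488, we do not reject H₀.

6.45; do not reject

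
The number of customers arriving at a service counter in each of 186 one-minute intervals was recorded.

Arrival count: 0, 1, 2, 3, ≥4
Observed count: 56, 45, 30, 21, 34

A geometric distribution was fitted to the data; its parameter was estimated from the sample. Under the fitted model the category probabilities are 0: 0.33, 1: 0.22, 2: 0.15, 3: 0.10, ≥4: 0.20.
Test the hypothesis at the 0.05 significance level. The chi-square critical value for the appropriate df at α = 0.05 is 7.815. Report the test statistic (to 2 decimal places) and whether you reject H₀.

Expected counts E_i = n·p_i: 186×0.33 = 61.38, 186×0.22 = 40.92, 186×0.15 = 27.9, 186×0.10 = 18.6, 186×0.20 = 37.2.
0: (56 − 61.38)²/61.38 = 28.9444/61.38 = 0.472
1: (45 − 40.92)²/40.92 = 16.6464/40.92 = 0.407
2: (30 − 27.9)²/27.9 = 4.41/27.9 = 0.158
3: (21 − 18.6)²/18.6 = 5.76/18.6 = 0.310
≥4: (34 − 37.2)²/37.2 = 10.24/37.2 = 0.275
Sum = 1.62
df = 3. Since 1.62 < 7.815, we do not reject H₀.

1.62; do not reject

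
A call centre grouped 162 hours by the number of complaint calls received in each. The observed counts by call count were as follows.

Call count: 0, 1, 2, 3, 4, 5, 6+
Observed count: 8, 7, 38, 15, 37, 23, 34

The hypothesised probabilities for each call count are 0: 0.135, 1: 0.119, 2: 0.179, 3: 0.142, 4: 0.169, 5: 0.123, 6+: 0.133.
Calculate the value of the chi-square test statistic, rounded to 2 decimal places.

Expected counts E_i = n·p_i: 162×0.135 = 21.87, 162×0.119 = 19.278, 162×0.179 = 28.998, 162×0.142 = 23.004, 162×0.169 = 27.378, 162×0.123 = 19.926, 162×0.133 = 21.546.
0: (8 − 21.87)²/21.87 = 192.3769/21.87 = 8.796
1: (7 − 19.278)²/19.278 = 150.749284/19.278 = 7.820
2: (38 − 28.998)²/28.998 = 81.036004/28.998 = 2.795
3: (15 − 23.004)²/23.004 = 64.064016/23.004 = 2.785
4: (37 − 27.378)²/27.378 = 92.582884/27.378 = 3.382
5: (23 − 19.926)²/19.926 = 9.449476/19.926 = 0.474
6+: (34 − 21.546)²/21.546 = 155.102116/21.546 = 7.199
Sum = 33.25

33.25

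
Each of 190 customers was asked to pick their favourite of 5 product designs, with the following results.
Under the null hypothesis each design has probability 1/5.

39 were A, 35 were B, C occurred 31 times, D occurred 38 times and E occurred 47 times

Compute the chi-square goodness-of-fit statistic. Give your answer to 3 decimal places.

3.684

Under H₀ each category has probability 1/5, so each expected count is 190/5 = 38.
A: (39 − 38)²/38 = 1/38 = 0.0263
B: (35 − 38)²/38 = 9/38 = 0.2368
C: (31 − 38)²/38 = 49/38 = 1.2895
D: (38 − 38)²/38 = 0/38 = 0.0000
E: (47 − 38)²/38 = 81/38 = 2.1316
Sum = 3.684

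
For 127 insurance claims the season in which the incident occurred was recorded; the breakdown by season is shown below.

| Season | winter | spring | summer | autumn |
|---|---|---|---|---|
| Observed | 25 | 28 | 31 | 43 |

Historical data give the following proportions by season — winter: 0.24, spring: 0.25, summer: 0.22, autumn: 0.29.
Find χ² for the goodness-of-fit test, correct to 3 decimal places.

Expected counts E_i = n·p_i: 127×0.24 = 30.48, 127×0.25 = 31.75, 127×0.22 = 27.94, 127×0.29 = 36.83.
winter: (25 − 30.48)²/30.48 = 30.0304/30.48 = 0.9852
spring: (28 − 31.75)²/31.75 = 14.0625/31.75 = 0.4429
summer: (31 − 27.94)²/27.94 = 9.3636/27.94 = 0.3351
autumn: (43 − 36.83)²/36.83 = 38.0689/36.83 = 1.0336
Sum = 2.797

2.797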